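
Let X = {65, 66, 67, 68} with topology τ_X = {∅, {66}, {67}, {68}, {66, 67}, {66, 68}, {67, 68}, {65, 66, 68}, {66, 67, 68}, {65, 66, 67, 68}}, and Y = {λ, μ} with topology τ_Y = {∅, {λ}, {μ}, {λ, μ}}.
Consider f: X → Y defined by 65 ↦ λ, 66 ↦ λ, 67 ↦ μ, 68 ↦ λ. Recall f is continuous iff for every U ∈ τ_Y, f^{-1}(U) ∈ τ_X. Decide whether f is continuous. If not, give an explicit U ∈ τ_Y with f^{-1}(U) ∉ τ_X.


f IS continuous.

Compute f^{-1}(U) for each U ∈ τ_Y:
  U = ∅: f^{-1}(U) = ∅ ∈ τ_X ✓.
  U = {λ}: f^{-1}(U) = {65, 66, 68} ∈ τ_X ✓.
  U = {μ}: f^{-1}(U) = {67} ∈ τ_X ✓.
  U = {λ, μ}: f^{-1}(U) = {65, 66, 67, 68} ∈ τ_X ✓.
Every preimage lies in τ_X, so f IS continuous.


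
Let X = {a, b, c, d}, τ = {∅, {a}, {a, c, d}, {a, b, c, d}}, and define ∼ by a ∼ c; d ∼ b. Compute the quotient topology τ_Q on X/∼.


X/∼ = {[a=c], [b=d]}; |τ_Q| = 2.

Equivalence classes: [a=c], [b=d].
Quotient map π: X → X/∼ sends a ↦ [a=c], b ↦ [b=d], c ↦ [a=c], d ↦ [b=d].
For each subset V ⊆ X/∼, compute π^{-1}(V) ⊆ X and check whether π^{-1}(V) ∈ τ. V is open in τ_Q iff π^{-1}(V) ∈ τ.
  V = {}: π^{-1}(V) = ∅ ∈ τ ✓.
  V = {[a=c]}: π^{-1}(V) = {a, c} ∉ τ ✗.
  V = {[b=d]}: π^{-1}(V) = {b, d} ∉ τ ✗.
  V = {[a=c], [b=d]}: π^{-1}(V) = {a, b, c, d} ∈ τ ✓.
Open sets in the quotient: τ_Q = {{}, {[a=c], [b=d]}} (2 elements).


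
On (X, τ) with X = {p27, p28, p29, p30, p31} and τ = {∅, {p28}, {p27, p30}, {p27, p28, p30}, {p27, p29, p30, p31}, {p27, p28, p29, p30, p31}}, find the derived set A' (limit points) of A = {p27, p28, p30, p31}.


A' = {p27, p29, p30, p31}

For each x ∈ X, list the open sets U ∈ τ with x ∈ U, then check whether U ∩ (A ∖ {x}) ≠ ∅ for every such U.
  x = p27: opens ∋ x are {p27, p30}, {p27, p28, p30}, {p27, p29, p30, p31}, {p27, p28, p29, p30, p31}; each meets A ∖ {p27}, so x IS a limit point.
  x = p28: open {p28} ∋ x has {p28} ∩ (A ∖ {p28}) = ∅, so x is NOT a limit point.
  x = p29: opens ∋ x are {p27, p29, p30, p31}, {p27, p28, p29, p30, p31}; each meets A ∖ {p29}, so x IS a limit point.
  x = p30: opens ∋ x are {p27, p30}, {p27, p28, p30}, {p27, p29, p30, p31}, {p27, p28, p29, p30, p31}; each meets A ∖ {p30}, so x IS a limit point.
  x = p31: opens ∋ x are {p27, p29, p30, p31}, {p27, p28, p29, p30, p31}; each meets A ∖ {p31}, so x IS a limit point.
Collecting: A' = {p27, p29, p30, p31}.


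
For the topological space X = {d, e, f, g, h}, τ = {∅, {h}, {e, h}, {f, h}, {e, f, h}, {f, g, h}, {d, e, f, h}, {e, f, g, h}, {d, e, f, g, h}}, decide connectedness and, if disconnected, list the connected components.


(X, τ) is connected.

Find clopen sets (U ∈ τ with X ∖ U ∈ τ):
  U = ∅, X ∖ U = {d, e, f, g, h} — both open, so U is clopen.
  U = {d, e, f, g, h}, X ∖ U = ∅ — both open, so U is clopen.
Only trivial clopens (∅ and X) exist, so (X, τ) is connected.
Compute connected components by grouping points that agree on all clopens:
  component: {d, e, f, g, h}


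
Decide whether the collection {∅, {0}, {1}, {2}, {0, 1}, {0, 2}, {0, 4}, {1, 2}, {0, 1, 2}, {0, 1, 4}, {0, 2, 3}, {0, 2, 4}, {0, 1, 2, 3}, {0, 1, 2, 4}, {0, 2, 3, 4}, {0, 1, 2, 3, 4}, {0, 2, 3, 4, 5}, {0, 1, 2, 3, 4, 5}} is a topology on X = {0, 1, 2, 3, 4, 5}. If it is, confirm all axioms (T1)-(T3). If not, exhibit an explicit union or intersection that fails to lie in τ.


τ IS a topology on X.

Axiom (T1): ∅ ∈ τ? Yes; X ∈ τ? Yes.
Axiom (T2/T3): check pairwise unions and intersections of members of τ.
All pairwise intersections and unions checked — each lies in τ. Therefore τ satisfies (T1), (T2), (T3): it IS a topology on X.


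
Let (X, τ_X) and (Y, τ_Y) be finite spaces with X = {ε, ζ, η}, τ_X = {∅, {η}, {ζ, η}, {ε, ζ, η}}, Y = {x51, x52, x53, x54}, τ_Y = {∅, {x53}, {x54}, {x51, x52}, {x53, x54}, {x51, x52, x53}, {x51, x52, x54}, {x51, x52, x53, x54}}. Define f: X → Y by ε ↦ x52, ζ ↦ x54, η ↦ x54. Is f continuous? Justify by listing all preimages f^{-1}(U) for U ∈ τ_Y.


f is NOT continuous.

Compute f^{-1}(U) for each U ∈ τ_Y:
  U = ∅: f^{-1}(U) = ∅ ∈ τ_X ✓.
  U = {x53}: f^{-1}(U) = ∅ ∈ τ_X ✓.
  U = {x54}: f^{-1}(U) = {ζ, η} ∈ τ_X ✓.
  U = {x51, x52}: f^{-1}(U) = {ε} ∉ τ_X ✗.
  U = {x53, x54}: f^{-1}(U) = {ζ, η} ∈ τ_X ✓.
  U = {x51, x52, x53}: f^{-1}(U) = {ε} ∉ τ_X ✗.
  U = {x51, x52, x54}: f^{-1}(U) = {ε, ζ, η} ∈ τ_X ✓.
  U = {x51, x52, x53, x54}: f^{-1}(U) = {ε, ζ, η} ∈ τ_X ✓.
Found U = {x51, x52} with f^{-1}(U) = {ε} not in τ_X. Therefore f is NOT continuous.


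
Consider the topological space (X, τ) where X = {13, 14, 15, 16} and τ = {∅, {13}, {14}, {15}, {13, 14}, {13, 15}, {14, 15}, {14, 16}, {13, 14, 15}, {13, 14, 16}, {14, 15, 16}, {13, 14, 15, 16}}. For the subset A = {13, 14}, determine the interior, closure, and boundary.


int(A) = {13, 14}, cl(A) = {13, 14, 16}, ∂A = {16}.

Closed sets in (X, τ) are complements of opens:
  closed(X, τ) = {∅, {13}, {15}, {16}, {13, 15}, {13, 16}, {14, 16}, {15, 16}, {13, 14, 16}, {13, 15, 16}, {14, 15, 16}, {13, 14, 15, 16}}.
int(A) = ⋃ {U ∈ τ : U ⊆ A}. Opens contained in A: ∅, {13}, {14}, {13, 14}.
Taking the union of these: int(A) = {13, 14}.
cl(A) = ⋂ {C closed : A ⊆ C}. Closed sets containing A: {13, 14, 16}, {13, 14, 15, 16}.
Intersecting these: cl(A) = {13, 14, 16}.
∂A = cl(A) ∖ int(A) = {13, 14, 16} ∖ {13, 14} = {16}.


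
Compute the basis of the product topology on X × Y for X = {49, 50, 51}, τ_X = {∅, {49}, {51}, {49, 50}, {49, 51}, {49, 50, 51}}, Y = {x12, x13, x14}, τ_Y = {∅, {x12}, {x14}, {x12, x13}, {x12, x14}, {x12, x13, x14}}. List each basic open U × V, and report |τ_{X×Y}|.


Basis B = {∅ × ∅, {49} × {x12}, {49} × {x14}, {51} × {x12}, {51} × {x14}, {49} × {x12, x13}, {49} × {x12, x14}, {49, 50} × {x12}, {49, 51} × {x12}, {49, 50} × {x14}, {49, 51} × {x14}, {51} × {x12, x13}, {51} × {x12, x14}, {49} × {x12, x13, x14}, {49, 50, 51} × {x12}, {49, 50, 51} × {x14}, {51} × {x12, x13, x14}, {49, 50} × {x12, x13}, {49, 51} × {x12, x13}, {49, 50} × {x12, x14}, {49, 51} × {x12, x14}, {49, 50} × {x12, x13, x14}, {49, 51} × {x12, x13, x14}, {49, 50, 51} × {x12, x13}, {49, 50, 51} × {x12, x14}, {49, 50, 51} × {x12, x13, x14}}; |τ_{X×Y}| = 108.

Enumerate products U × V with U ∈ τ_X, V ∈ τ_Y (deduplicated):
  ∅ × ∅ = {} (∅)
  {49} × {x12} = {(49,x12)}
  {49} × {x14} = {(49,x14)}
  {51} × {x12} = {(51,x12)}
  {51} × {x14} = {(51,x14)}
  {49} × {x12, x13} = {(49,x12), (49,x13)}
  {49} × {x12, x14} = {(49,x12), (49,x14)}
  {49, 50} × {x12} = {(49,x12), (50,x12)}
  {49, 51} × {x12} = {(49,x12), (51,x12)}
  {49, 50} × {x14} = {(49,x14), (50,x14)}
  {49, 51} × {x14} = {(49,x14), (51,x14)}
  {51} × {x12, x13} = {(51,x12), (51,x13)}
  {51} × {x12, x14} = {(51,x12), (51,x14)}
  {49} × {x12, x13, x14} = {(49,x12), (49,x13), (49,x14)}
  {49, 50, 51} × {x12} = {(49,x12), (50,x12), (51,x12)}
  {49, 50, 51} × {x14} = {(49,x14), (50,x14), (51,x14)}
  {51} × {x12, x13, x14} = {(51,x12), (51,x13), (51,x14)}
  {49, 50} × {x12, x13} = {(49,x12), (49,x13), (50,x12), (50,x13)}
  {49, 51} × {x12, x13} = {(49,x12), (49,x13), (51,x12), (51,x13)}
  {49, 50} × {x12, x14} = {(49,x12), (49,x14), (50,x12), (50,x14)}
  {49, 51} × {x12, x14} = {(49,x12), (49,x14), (51,x12), (51,x14)}
  {49, 50} × {x12, x13, x14} = {(49,x12), (49,x13), (49,x14), (50,x12), (50,x13), (50,x14)}
  {49, 51} × {x12, x13, x14} = {(49,x12), (49,x13), (49,x14), (51,x12), (51,x13), (51,x14)}
  {49, 50, 51} × {x12, x13} = {(49,x12), (49,x13), (50,x12), (50,x13), (51,x12), (51,x13)}
  {49, 50, 51} × {x12, x14} = {(49,x12), (49,x14), (50,x12), (50,x14), (51,x12), (51,x14)}
  {49, 50, 51} × {x12, x13, x14} = {(49,x12), (49,x13), (49,x14), (50,x12), (50,x13), (50,x14), (51,x12), (51,x13), (51,x14)}
These 26 distinct sets form the basis B.
Close under arbitrary unions to get τ_{X×Y}; counting gives |τ_{X×Y}| = 108.


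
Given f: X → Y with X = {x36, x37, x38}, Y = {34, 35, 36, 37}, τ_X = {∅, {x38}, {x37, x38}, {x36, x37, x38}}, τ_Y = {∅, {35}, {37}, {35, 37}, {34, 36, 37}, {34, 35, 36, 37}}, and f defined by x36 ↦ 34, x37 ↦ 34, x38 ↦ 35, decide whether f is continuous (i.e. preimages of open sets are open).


f is NOT continuous.

Compute f^{-1}(U) for each U ∈ τ_Y:
  U = ∅: f^{-1}(U) = ∅ ∈ τ_X ✓.
  U = {35}: f^{-1}(U) = {x38} ∈ τ_X ✓.
  U = {37}: f^{-1}(U) = ∅ ∈ τ_X ✓.
  U = {35, 37}: f^{-1}(U) = {x38} ∈ τ_X ✓.
  U = {34, 36, 37}: f^{-1}(U) = {x36, x37} ∉ τ_X ✗.
  U = {34, 35, 36, 37}: f^{-1}(U) = {x36, x37, x38} ∈ τ_X ✓.
Found U = {34, 36, 37} with f^{-1}(U) = {x36, x37} not in τ_X. Therefore f is NOT continuous.


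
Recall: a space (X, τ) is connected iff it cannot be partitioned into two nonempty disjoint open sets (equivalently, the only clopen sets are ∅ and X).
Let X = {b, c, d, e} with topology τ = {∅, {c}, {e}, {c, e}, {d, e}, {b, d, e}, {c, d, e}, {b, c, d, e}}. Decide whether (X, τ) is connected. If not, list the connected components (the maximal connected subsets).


(X, τ) is disconnected; components = [{c}, {b, d, e}].

Find clopen sets (U ∈ τ with X ∖ U ∈ τ):
  U = ∅, X ∖ U = {b, c, d, e} — both open, so U is clopen.
  U = {c}, X ∖ U = {b, d, e} — both open, so U is clopen.
  U = {b, d, e}, X ∖ U = {c} — both open, so U is clopen.
  U = {b, c, d, e}, X ∖ U = ∅ — both open, so U is clopen.
Nontrivial clopen(s) exist: e.g. {c}. So (X, τ) is disconnected.
Compute connected components by grouping points that agree on all clopens:
  component: {c}
  component: {b, d, e}


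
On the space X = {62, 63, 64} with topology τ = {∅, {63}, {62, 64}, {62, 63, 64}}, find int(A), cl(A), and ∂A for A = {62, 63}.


int(A) = {63}, cl(A) = {62, 63, 64}, ∂A = {62, 64}.

Closed sets in (X, τ) are complements of opens:
  closed(X, τ) = {∅, {63}, {62, 64}, {62, 63, 64}}.
int(A) = ⋃ {U ∈ τ : U ⊆ A}. Opens contained in A: ∅, {63}.
Taking the union of these: int(A) = {63}.
cl(A) = ⋂ {C closed : A ⊆ C}. Closed sets containing A: {62, 63, 64}.
Intersecting these: cl(A) = {62, 63, 64}.
∂A = cl(A) ∖ int(A) = {62, 63, 64} ∖ {63} = {62, 64}.


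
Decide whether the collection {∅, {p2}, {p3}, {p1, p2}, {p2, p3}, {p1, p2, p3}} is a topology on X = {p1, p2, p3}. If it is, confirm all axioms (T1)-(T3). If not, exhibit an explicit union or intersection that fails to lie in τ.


τ IS a topology on X.

Axiom (T1): ∅ ∈ τ? Yes; X ∈ τ? Yes.
Axiom (T2/T3): check pairwise unions and intersections of members of τ.
All pairwise intersections and unions checked — each lies in τ. Therefore τ satisfies (T1), (T2), (T3): it IS a topology on X.


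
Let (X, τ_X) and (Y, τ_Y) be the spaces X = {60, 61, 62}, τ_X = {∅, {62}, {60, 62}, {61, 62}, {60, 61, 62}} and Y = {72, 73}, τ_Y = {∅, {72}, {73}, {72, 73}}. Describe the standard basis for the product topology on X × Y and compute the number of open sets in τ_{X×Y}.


Basis B = {∅ × ∅, {62} × {72}, {62} × {73}, {60, 62} × {72}, {60, 62} × {73}, {61, 62} × {72}, {61, 62} × {73}, {62} × {72, 73}, {60, 61, 62} × {72}, {60, 61, 62} × {73}, {60, 62} × {72, 73}, {61, 62} × {72, 73}, {60, 61, 62} × {72, 73}}; |τ_{X×Y}| = 25.

Enumerate products U × V with U ∈ τ_X, V ∈ τ_Y (deduplicated):
  ∅ × ∅ = {} (∅)
  {62} × {72} = {(62,72)}
  {62} × {73} = {(62,73)}
  {60, 62} × {72} = {(60,72), (62,72)}
  {60, 62} × {73} = {(60,73), (62,73)}
  {61, 62} × {72} = {(61,72), (62,72)}
  {61, 62} × {73} = {(61,73), (62,73)}
  {62} × {72, 73} = {(62,72), (62,73)}
  {60, 61, 62} × {72} = {(60,72), (61,72), (62,72)}
  {60, 61, 62} × {73} = {(60,73), (61,73), (62,73)}
  {60, 62} × {72, 73} = {(60,72), (60,73), (62,72), (62,73)}
  {61, 62} × {72, 73} = {(61,72), (61,73), (62,72), (62,73)}
  {60, 61, 62} × {72, 73} = {(60,72), (60,73), (61,72), (61,73), (62,72), (62,73)}
These 13 distinct sets form the basis B.
Close under arbitrary unions to get τ_{X×Y}; counting gives |τ_{X×Y}| = 25.


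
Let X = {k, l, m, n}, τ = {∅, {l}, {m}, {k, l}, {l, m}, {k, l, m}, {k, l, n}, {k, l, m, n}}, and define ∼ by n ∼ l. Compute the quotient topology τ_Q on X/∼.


X/∼ = {[k], [l=n], [m]}; |τ_Q| = 4.

Equivalence classes: [k], [l=n], [m].
Quotient map π: X → X/∼ sends k ↦ [k], l ↦ [l=n], m ↦ [m], n ↦ [l=n].
For each subset V ⊆ X/∼, compute π^{-1}(V) ⊆ X and check whether π^{-1}(V) ∈ τ. V is open in τ_Q iff π^{-1}(V) ∈ τ.
  V = {}: π^{-1}(V) = ∅ ∈ τ ✓.
  V = {[k]}: π^{-1}(V) = {k} ∉ τ ✗.
  V = {[l=n]}: π^{-1}(V) = {l, n} ∉ τ ✗.
  V = {[k], [l=n]}: π^{-1}(V) = {k, l, n} ∈ τ ✓.
  V = {[m]}: π^{-1}(V) = {m} ∈ τ ✓.
  V = {[k], [m]}: π^{-1}(V) = {k, m} ∉ τ ✗.
  V = {[l=n], [m]}: π^{-1}(V) = {l, m, n} ∉ τ ✗.
  V = {[k], [l=n], [m]}: π^{-1}(V) = {k, l, m, n} ∈ τ ✓.
Open sets in the quotient: τ_Q = {{}, {[k], [l=n]}, {[m]}, {[k], [l=n], [m]}} (4 elements).


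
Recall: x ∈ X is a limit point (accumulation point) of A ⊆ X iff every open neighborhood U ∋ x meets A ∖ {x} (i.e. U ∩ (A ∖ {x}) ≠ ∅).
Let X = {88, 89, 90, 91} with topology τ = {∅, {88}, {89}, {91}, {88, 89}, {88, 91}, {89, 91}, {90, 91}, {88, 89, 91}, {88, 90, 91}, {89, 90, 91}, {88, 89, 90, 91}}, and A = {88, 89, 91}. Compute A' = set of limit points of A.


A' = {90}

For each x ∈ X, list the open sets U ∈ τ with x ∈ U, then check whether U ∩ (A ∖ {x}) ≠ ∅ for every such U.
  x = 88: open {88} ∋ x has {88} ∩ (A ∖ {88}) = ∅, so x is NOT a limit point.
  x = 89: open {89} ∋ x has {89} ∩ (A ∖ {89}) = ∅, so x is NOT a limit point.
  x = 90: opens ∋ x are {90, 91}, {88, 90, 91}, {89, 90, 91}, {88, 89, 90, 91}; each meets A ∖ {90}, so x IS a limit point.
  x = 91: open {91} ∋ x has {91} ∩ (A ∖ {91}) = ∅, so x is NOT a limit point.
Collecting: A' = {90}.


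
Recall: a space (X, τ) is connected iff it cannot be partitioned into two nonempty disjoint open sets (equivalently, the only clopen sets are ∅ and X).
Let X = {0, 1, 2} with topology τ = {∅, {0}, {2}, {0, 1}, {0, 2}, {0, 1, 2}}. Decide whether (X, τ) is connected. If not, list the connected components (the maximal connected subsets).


(X, τ) is disconnected; components = [{2}, {0, 1}].

Find clopen sets (U ∈ τ with X ∖ U ∈ τ):
  U = ∅, X ∖ U = {0, 1, 2} — both open, so U is clopen.
  U = {2}, X ∖ U = {0, 1} — both open, so U is clopen.
  U = {0, 1}, X ∖ U = {2} — both open, so U is clopen.
  U = {0, 1, 2}, X ∖ U = ∅ — both open, so U is clopen.
Nontrivial clopen(s) exist: e.g. {2}. So (X, τ) is disconnected.
Compute connected components by grouping points that agree on all clopens:
  component: {2}
  component: {0, 1}


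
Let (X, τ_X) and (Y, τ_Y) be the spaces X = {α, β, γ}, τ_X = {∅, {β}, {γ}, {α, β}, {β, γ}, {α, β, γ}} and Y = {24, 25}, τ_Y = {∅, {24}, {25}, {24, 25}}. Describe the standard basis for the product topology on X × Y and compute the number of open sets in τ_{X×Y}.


Basis B = {∅ × ∅, {β} × {24}, {β} × {25}, {γ} × {24}, {γ} × {25}, {α, β} × {24}, {α, β} × {25}, {β} × {24, 25}, {β, γ} × {24}, {β, γ} × {25}, {γ} × {24, 25}, {α, β, γ} × {24}, {α, β, γ} × {25}, {α, β} × {24, 25}, {β, γ} × {24, 25}, {α, β, γ} × {24, 25}}; |τ_{X×Y}| = 36.

Enumerate products U × V with U ∈ τ_X, V ∈ τ_Y (deduplicated):
  ∅ × ∅ = {} (∅)
  {β} × {24} = {(β,24)}
  {β} × {25} = {(β,25)}
  {γ} × {24} = {(γ,24)}
  {γ} × {25} = {(γ,25)}
  {α, β} × {24} = {(α,24), (β,24)}
  {α, β} × {25} = {(α,25), (β,25)}
  {β} × {24, 25} = {(β,24), (β,25)}
  {β, γ} × {24} = {(β,24), (γ,24)}
  {β, γ} × {25} = {(β,25), (γ,25)}
  {γ} × {24, 25} = {(γ,24), (γ,25)}
  {α, β, γ} × {24} = {(α,24), (β,24), (γ,24)}
  {α, β, γ} × {25} = {(α,25), (β,25), (γ,25)}
  {α, β} × {24, 25} = {(α,24), (α,25), (β,24), (β,25)}
  {β, γ} × {24, 25} = {(β,24), (β,25), (γ,24), (γ,25)}
  {α, β, γ} × {24, 25} = {(α,24), (α,25), (β,24), (β,25), (γ,24), (γ,25)}
These 16 distinct sets form the basis B.
Close under arbitrary unions to get τ_{X×Y}; counting gives |τ_{X×Y}| = 36.


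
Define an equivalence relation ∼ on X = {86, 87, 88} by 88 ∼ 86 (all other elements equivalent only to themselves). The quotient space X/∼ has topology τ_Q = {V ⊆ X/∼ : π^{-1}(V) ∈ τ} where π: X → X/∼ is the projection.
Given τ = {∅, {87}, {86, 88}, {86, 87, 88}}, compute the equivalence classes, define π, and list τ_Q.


X/∼ = {[86=88], [87]}; |τ_Q| = 4.

Equivalence classes: [86=88], [87].
Quotient map π: X → X/∼ sends 86 ↦ [86=88], 87 ↦ [87], 88 ↦ [86=88].
For each subset V ⊆ X/∼, compute π^{-1}(V) ⊆ X and check whether π^{-1}(V) ∈ τ. V is open in τ_Q iff π^{-1}(V) ∈ τ.
  V = {}: π^{-1}(V) = ∅ ∈ τ ✓.
  V = {[86=88]}: π^{-1}(V) = {86, 88} ∈ τ ✓.
  V = {[87]}: π^{-1}(V) = {87} ∈ τ ✓.
  V = {[86=88], [87]}: π^{-1}(V) = {86, 87, 88} ∈ τ ✓.
Open sets in the quotient: τ_Q = {{}, {[86=88]}, {[87]}, {[86=88], [87]}} (4 elements).


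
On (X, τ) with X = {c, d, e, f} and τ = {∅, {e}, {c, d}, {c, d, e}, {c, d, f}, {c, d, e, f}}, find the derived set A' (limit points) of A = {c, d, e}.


A' = {c, d, f}

For each x ∈ X, list the open sets U ∈ τ with x ∈ U, then check whether U ∩ (A ∖ {x}) ≠ ∅ for every such U.
  x = c: opens ∋ x are {c, d}, {c, d, e}, {c, d, f}, {c, d, e, f}; each meets A ∖ {c}, so x IS a limit point.
  x = d: opens ∋ x are {c, d}, {c, d, e}, {c, d, f}, {c, d, e, f}; each meets A ∖ {d}, so x IS a limit point.
  x = e: open {e} ∋ x has {e} ∩ (A ∖ {e}) = ∅, so x is NOT a limit point.
  x = f: opens ∋ x are {c, d, f}, {c, d, e, f}; each meets A ∖ {f}, so x IS a limit point.
Collecting: A' = {c, d, f}.


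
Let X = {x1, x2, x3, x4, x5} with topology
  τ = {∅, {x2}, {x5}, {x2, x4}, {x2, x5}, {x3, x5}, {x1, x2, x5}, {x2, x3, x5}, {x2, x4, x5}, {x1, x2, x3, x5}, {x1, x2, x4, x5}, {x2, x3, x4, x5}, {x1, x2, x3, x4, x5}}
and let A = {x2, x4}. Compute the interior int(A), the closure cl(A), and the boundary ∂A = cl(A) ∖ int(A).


int(A) = {x2, x4}, cl(A) = {x1, x2, x4}, ∂A = {x1}.

Closed sets in (X, τ) are complements of opens:
  closed(X, τ) = {∅, {x1}, {x3}, {x4}, {x1, x3}, {x1, x4}, {x3, x4}, {x1, x2, x4}, {x1, x3, x4}, {x1, x3, x5}, {x1, x2, x3, x4}, {x1, x3, x4, x5}, {x1, x2, x3, x4, x5}}.
int(A) = ⋃ {U ∈ τ : U ⊆ A}. Opens contained in A: ∅, {x2}, {x2, x4}.
Taking the union of these: int(A) = {x2, x4}.
cl(A) = ⋂ {C closed : A ⊆ C}. Closed sets containing A: {x1, x2, x4}, {x1, x2, x3, x4}, {x1, x2, x3, x4, x5}.
Intersecting these: cl(A) = {x1, x2, x4}.
∂A = cl(A) ∖ int(A) = {x1, x2, x4} ∖ {x2, x4} = {x1}.


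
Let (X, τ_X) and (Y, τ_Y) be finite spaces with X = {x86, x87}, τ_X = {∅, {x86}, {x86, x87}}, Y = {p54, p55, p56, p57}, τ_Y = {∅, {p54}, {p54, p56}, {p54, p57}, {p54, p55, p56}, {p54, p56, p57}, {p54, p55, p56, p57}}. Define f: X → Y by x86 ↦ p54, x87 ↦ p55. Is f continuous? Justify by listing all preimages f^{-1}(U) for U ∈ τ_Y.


f IS continuous.

Compute f^{-1}(U) for each U ∈ τ_Y:
  U = ∅: f^{-1}(U) = ∅ ∈ τ_X ✓.
  U = {p54}: f^{-1}(U) = {x86} ∈ τ_X ✓.
  U = {p54, p56}: f^{-1}(U) = {x86} ∈ τ_X ✓.
  U = {p54, p57}: f^{-1}(U) = {x86} ∈ τ_X ✓.
  U = {p54, p55, p56}: f^{-1}(U) = {x86, x87} ∈ τ_X ✓.
  U = {p54, p56, p57}: f^{-1}(U) = {x86} ∈ τ_X ✓.
  U = {p54, p55, p56, p57}: f^{-1}(U) = {x86, x87} ∈ τ_X ✓.
Every preimage lies in τ_X, so f IS continuous.


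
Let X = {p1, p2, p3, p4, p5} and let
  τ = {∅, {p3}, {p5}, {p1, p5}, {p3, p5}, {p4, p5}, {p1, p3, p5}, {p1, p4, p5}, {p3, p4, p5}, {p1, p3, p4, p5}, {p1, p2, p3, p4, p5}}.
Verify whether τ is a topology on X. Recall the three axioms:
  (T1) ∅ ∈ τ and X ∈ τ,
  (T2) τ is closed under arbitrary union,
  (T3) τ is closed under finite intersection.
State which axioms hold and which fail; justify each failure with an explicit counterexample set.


τ IS a topology on X.

Axiom (T1): ∅ ∈ τ? Yes; X ∈ τ? Yes.
Axiom (T2/T3): check pairwise unions and intersections of members of τ.
All pairwise intersections and unions checked — each lies in τ. Therefore τ satisfies (T1), (T2), (T3): it IS a topology on X.


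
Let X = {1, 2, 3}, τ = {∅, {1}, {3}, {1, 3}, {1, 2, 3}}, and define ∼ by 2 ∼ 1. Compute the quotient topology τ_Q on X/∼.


X/∼ = {[1=2], [3]}; |τ_Q| = 3.

Equivalence classes: [1=2], [3].
Quotient map π: X → X/∼ sends 1 ↦ [1=2], 2 ↦ [1=2], 3 ↦ [3].
For each subset V ⊆ X/∼, compute π^{-1}(V) ⊆ X and check whether π^{-1}(V) ∈ τ. V is open in τ_Q iff π^{-1}(V) ∈ τ.
  V = {}: π^{-1}(V) = ∅ ∈ τ ✓.
  V = {[1=2]}: π^{-1}(V) = {1, 2} ∉ τ ✗.
  V = {[3]}: π^{-1}(V) = {3} ∈ τ ✓.
  V = {[1=2], [3]}: π^{-1}(V) = {1, 2, 3} ∈ τ ✓.
Open sets in the quotient: τ_Q = {{}, {[3]}, {[1=2], [3]}} (3 elements).


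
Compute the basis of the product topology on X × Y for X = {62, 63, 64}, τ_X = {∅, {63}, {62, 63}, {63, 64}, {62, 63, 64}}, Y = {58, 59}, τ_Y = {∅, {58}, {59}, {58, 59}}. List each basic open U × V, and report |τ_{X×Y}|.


Basis B = {∅ × ∅, {63} × {58}, {63} × {59}, {62, 63} × {58}, {62, 63} × {59}, {63} × {58, 59}, {63, 64} × {58}, {63, 64} × {59}, {62, 63, 64} × {58}, {62, 63, 64} × {59}, {62, 63} × {58, 59}, {63, 64} × {58, 59}, {62, 63, 64} × {58, 59}}; |τ_{X×Y}| = 25.

Enumerate products U × V with U ∈ τ_X, V ∈ τ_Y (deduplicated):
  ∅ × ∅ = {} (∅)
  {63} × {58} = {(63,58)}
  {63} × {59} = {(63,59)}
  {62, 63} × {58} = {(62,58), (63,58)}
  {62, 63} × {59} = {(62,59), (63,59)}
  {63} × {58, 59} = {(63,58), (63,59)}
  {63, 64} × {58} = {(63,58), (64,58)}
  {63, 64} × {59} = {(63,59), (64,59)}
  {62, 63, 64} × {58} = {(62,58), (63,58), (64,58)}
  {62, 63, 64} × {59} = {(62,59), (63,59), (64,59)}
  {62, 63} × {58, 59} = {(62,58), (62,59), (63,58), (63,59)}
  {63, 64} × {58, 59} = {(63,58), (63,59), (64,58), (64,59)}
  {62, 63, 64} × {58, 59} = {(62,58), (62,59), (63,58), (63,59), (64,58), (64,59)}
These 13 distinct sets form the basis B.
Close under arbitrary unions to get τ_{X×Y}; counting gives |τ_{X×Y}| = 25.


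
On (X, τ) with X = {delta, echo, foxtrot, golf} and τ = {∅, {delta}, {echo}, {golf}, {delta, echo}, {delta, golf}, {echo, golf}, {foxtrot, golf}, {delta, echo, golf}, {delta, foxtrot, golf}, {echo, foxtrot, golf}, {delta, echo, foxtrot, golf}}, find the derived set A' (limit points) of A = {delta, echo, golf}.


A' = {foxtrot}

For each x ∈ X, list the open sets U ∈ τ with x ∈ U, then check whether U ∩ (A ∖ {x}) ≠ ∅ for every such U.
  x = delta: open {delta} ∋ x has {delta} ∩ (A ∖ {delta}) = ∅, so x is NOT a limit point.
  x = echo: open {echo} ∋ x has {echo} ∩ (A ∖ {echo}) = ∅, so x is NOT a limit point.
  x = foxtrot: opens ∋ x are {foxtrot, golf}, {delta, foxtrot, golf}, {echo, foxtrot, golf}, {delta, echo, foxtrot, golf}; each meets A ∖ {foxtrot}, so x IS a limit point.
  x = golf: open {golf} ∋ x has {golf} ∩ (A ∖ {golf}) = ∅, so x is NOT a limit point.
Collecting: A' = {foxtrot}.


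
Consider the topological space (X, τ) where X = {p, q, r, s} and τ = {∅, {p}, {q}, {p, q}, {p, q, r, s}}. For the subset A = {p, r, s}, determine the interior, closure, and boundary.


int(A) = {p}, cl(A) = {p, r, s}, ∂A = {r, s}.

Closed sets in (X, τ) are complements of opens:
  closed(X, τ) = {∅, {r, s}, {p, r, s}, {q, r, s}, {p, q, r, s}}.
int(A) = ⋃ {U ∈ τ : U ⊆ A}. Opens contained in A: ∅, {p}.
Taking the union of these: int(A) = {p}.
cl(A) = ⋂ {C closed : A ⊆ C}. Closed sets containing A: {p, r, s}, {p, q, r, s}.
Intersecting these: cl(A) = {p, r, s}.
∂A = cl(A) ∖ int(A) = {p, r, s} ∖ {p} = {r, s}.


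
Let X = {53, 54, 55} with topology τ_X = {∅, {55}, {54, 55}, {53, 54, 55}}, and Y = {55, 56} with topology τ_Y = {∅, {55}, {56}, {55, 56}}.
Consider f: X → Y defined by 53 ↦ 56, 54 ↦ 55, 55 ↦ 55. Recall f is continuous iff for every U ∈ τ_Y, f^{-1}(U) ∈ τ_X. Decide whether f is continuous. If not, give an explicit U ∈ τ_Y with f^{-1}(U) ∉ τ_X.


f is NOT continuous.

Compute f^{-1}(U) for each U ∈ τ_Y:
  U = ∅: f^{-1}(U) = ∅ ∈ τ_X ✓.
  U = {55}: f^{-1}(U) = {54, 55} ∈ τ_X ✓.
  U = {56}: f^{-1}(U) = {53} ∉ τ_X ✗.
  U = {55, 56}: f^{-1}(U) = {53, 54, 55} ∈ τ_X ✓.
Found U = {56} with f^{-1}(U) = {53} not in τ_X. Therefore f is NOT continuous.


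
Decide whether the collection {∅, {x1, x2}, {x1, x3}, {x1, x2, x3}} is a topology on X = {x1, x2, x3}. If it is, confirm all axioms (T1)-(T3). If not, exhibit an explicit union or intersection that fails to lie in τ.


τ is NOT a topology on X.

Axiom (T1): ∅ ∈ τ? Yes; X ∈ τ? Yes.
Axiom (T2/T3): check pairwise unions and intersections of members of τ.
Counterexample for (T3): {x1, x2} ∩ {x1, x3} = {x1} ∉ τ. Therefore τ is NOT a topology.


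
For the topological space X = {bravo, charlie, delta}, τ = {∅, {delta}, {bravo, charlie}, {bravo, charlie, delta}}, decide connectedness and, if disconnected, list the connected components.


(X, τ) is disconnected; components = [{delta}, {bravo, charlie}].

Find clopen sets (U ∈ τ with X ∖ U ∈ τ):
  U = ∅, X ∖ U = {bravo, charlie, delta} — both open, so U is clopen.
  U = {delta}, X ∖ U = {bravo, charlie} — both open, so U is clopen.
  U = {bravo, charlie}, X ∖ U = {delta} — both open, so U is clopen.
  U = {bravo, charlie, delta}, X ∖ U = ∅ — both open, so U is clopen.
Nontrivial clopen(s) exist: e.g. {delta}. So (X, τ) is disconnected.
Compute connected components by grouping points that agree on all clopens:
  component: {delta}
  component: {bravo, charlie}


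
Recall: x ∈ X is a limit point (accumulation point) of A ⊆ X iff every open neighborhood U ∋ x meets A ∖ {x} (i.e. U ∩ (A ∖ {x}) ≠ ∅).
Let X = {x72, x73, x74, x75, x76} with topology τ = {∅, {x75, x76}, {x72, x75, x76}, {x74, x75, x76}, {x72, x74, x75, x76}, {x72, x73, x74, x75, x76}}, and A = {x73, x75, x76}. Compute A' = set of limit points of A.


A' = {x72, x73, x74, x75, x76}

For each x ∈ X, list the open sets U ∈ τ with x ∈ U, then check whether U ∩ (A ∖ {x}) ≠ ∅ for every such U.
  x = x72: opens ∋ x are {x72, x75, x76}, {x72, x74, x75, x76}, {x72, x73, x74, x75, x76}; each meets A ∖ {x72}, so x IS a limit point.
  x = x73: opens ∋ x are {x72, x73, x74, x75, x76}; each meets A ∖ {x73}, so x IS a limit point.
  x = x74: opens ∋ x are {x74, x75, x76}, {x72, x74, x75, x76}, {x72, x73, x74, x75, x76}; each meets A ∖ {x74}, so x IS a limit point.
  x = x75: opens ∋ x are {x75, x76}, {x72, x75, x76}, {x74, x75, x76}, {x72, x74, x75, x76}, {x72, x73, x74, x75, x76}; each meets A ∖ {x75}, so x IS a limit point.
  x = x76: opens ∋ x are {x75, x76}, {x72, x75, x76}, {x74, x75, x76}, {x72, x74, x75, x76}, {x72, x73, x74, x75, x76}; each meets A ∖ {x76}, so x IS a limit point.
Collecting: A' = {x72, x73, x74, x75, x76}.


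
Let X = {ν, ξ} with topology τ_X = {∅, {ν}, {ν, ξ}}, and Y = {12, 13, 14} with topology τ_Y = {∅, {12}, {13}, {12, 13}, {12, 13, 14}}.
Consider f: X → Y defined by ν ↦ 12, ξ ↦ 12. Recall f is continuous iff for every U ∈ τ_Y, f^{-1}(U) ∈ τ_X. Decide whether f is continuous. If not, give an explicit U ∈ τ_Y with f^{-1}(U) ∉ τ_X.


f IS continuous.

Compute f^{-1}(U) for each U ∈ τ_Y:
  U = ∅: f^{-1}(U) = ∅ ∈ τ_X ✓.
  U = {12}: f^{-1}(U) = {ν, ξ} ∈ τ_X ✓.
  U = {13}: f^{-1}(U) = ∅ ∈ τ_X ✓.
  U = {12, 13}: f^{-1}(U) = {ν, ξ} ∈ τ_X ✓.
  U = {12, 13, 14}: f^{-1}(U) = {ν, ξ} ∈ τ_X ✓.
Every preimage lies in τ_X, so f IS continuous.


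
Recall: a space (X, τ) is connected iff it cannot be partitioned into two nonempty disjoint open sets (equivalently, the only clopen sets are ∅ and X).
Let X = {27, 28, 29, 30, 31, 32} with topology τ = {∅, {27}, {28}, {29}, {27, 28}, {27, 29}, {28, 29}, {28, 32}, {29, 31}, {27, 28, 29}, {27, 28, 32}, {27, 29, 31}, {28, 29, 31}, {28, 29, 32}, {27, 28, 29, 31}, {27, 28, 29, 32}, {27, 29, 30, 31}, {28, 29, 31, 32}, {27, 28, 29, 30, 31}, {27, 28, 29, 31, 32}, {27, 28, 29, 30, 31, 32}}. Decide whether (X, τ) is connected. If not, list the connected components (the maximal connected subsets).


(X, τ) is disconnected; components = [{28, 32}, {27, 29, 30, 31}].

Find clopen sets (U ∈ τ with X ∖ U ∈ τ):
  U = ∅, X ∖ U = {27, 28, 29, 30, 31, 32} — both open, so U is clopen.
  U = {28, 32}, X ∖ U = {27, 29, 30, 31} — both open, so U is clopen.
  U = {27, 29, 30, 31}, X ∖ U = {28, 32} — both open, so U is clopen.
  U = {27, 28, 29, 30, 31, 32}, X ∖ U = ∅ — both open, so U is clopen.
Nontrivial clopen(s) exist: e.g. {27, 29, 30, 31}. So (X, τ) is disconnected.
Compute connected components by grouping points that agree on all clopens:
  component: {28, 32}
  component: {27, 29, 30, 31}


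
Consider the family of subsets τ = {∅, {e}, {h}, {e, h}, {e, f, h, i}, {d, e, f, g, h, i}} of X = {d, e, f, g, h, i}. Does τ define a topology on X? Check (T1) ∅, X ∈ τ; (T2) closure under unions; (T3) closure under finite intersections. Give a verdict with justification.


τ IS a topology on X.

Axiom (T1): ∅ ∈ τ? Yes; X ∈ τ? Yes.
Axiom (T2/T3): check pairwise unions and intersections of members of τ.
All pairwise intersections and unions checked — each lies in τ. Therefore τ satisfies (T1), (T2), (T3): it IS a topology on X.


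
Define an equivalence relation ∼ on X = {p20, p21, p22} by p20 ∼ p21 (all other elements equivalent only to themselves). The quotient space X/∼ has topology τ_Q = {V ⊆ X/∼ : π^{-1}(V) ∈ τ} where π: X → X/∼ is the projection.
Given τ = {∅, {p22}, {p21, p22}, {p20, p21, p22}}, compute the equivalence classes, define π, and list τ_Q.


X/∼ = {[p20=p21], [p22]}; |τ_Q| = 3.

Equivalence classes: [p20=p21], [p22].
Quotient map π: X → X/∼ sends p20 ↦ [p20=p21], p21 ↦ [p20=p21], p22 ↦ [p22].
For each subset V ⊆ X/∼, compute π^{-1}(V) ⊆ X and check whether π^{-1}(V) ∈ τ. V is open in τ_Q iff π^{-1}(V) ∈ τ.
  V = {}: π^{-1}(V) = ∅ ∈ τ ✓.
  V = {[p20=p21]}: π^{-1}(V) = {p20, p21} ∉ τ ✗.
  V = {[p22]}: π^{-1}(V) = {p22} ∈ τ ✓.
  V = {[p20=p21], [p22]}: π^{-1}(V) = {p20, p21, p22} ∈ τ ✓.
Open sets in the quotient: τ_Q = {{}, {[p22]}, {[p20=p21], [p22]}} (3 elements).


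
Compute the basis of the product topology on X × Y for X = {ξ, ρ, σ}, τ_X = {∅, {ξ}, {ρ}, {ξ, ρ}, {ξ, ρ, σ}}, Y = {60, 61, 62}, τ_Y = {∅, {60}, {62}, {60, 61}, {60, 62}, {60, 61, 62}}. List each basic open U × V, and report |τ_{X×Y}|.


Basis B = {∅ × ∅, {ξ} × {60}, {ξ} × {62}, {ρ} × {60}, {ρ} × {62}, {ξ} × {60, 61}, {ξ} × {60, 62}, {ξ, ρ} × {60}, {ξ, ρ} × {62}, {ρ} × {60, 61}, {ρ} × {60, 62}, {ξ} × {60, 61, 62}, {ξ, ρ, σ} × {60}, {ξ, ρ, σ} × {62}, {ρ} × {60, 61, 62}, {ξ, ρ} × {60, 61}, {ξ, ρ} × {60, 62}, {ξ, ρ} × {60, 61, 62}, {ξ, ρ, σ} × {60, 61}, {ξ, ρ, σ} × {60, 62}, {ξ, ρ, σ} × {60, 61, 62}}; |τ_{X×Y}| = 70.

Enumerate products U × V with U ∈ τ_X, V ∈ τ_Y (deduplicated):
  ∅ × ∅ = {} (∅)
  {ξ} × {60} = {(ξ,60)}
  {ξ} × {62} = {(ξ,62)}
  {ρ} × {60} = {(ρ,60)}
  {ρ} × {62} = {(ρ,62)}
  {ξ} × {60, 61} = {(ξ,60), (ξ,61)}
  {ξ} × {60, 62} = {(ξ,60), (ξ,62)}
  {ξ, ρ} × {60} = {(ξ,60), (ρ,60)}
  {ξ, ρ} × {62} = {(ξ,62), (ρ,62)}
  {ρ} × {60, 61} = {(ρ,60), (ρ,61)}
  {ρ} × {60, 62} = {(ρ,60), (ρ,62)}
  {ξ} × {60, 61, 62} = {(ξ,60), (ξ,61), (ξ,62)}
  {ξ, ρ, σ} × {60} = {(ξ,60), (ρ,60), (σ,60)}
  {ξ, ρ, σ} × {62} = {(ξ,62), (ρ,62), (σ,62)}
  {ρ} × {60, 61, 62} = {(ρ,60), (ρ,61), (ρ,62)}
  {ξ, ρ} × {60, 61} = {(ξ,60), (ξ,61), (ρ,60), (ρ,61)}
  {ξ, ρ} × {60, 62} = {(ξ,60), (ξ,62), (ρ,60), (ρ,62)}
  {ξ, ρ} × {60, 61, 62} = {(ξ,60), (ξ,61), (ξ,62), (ρ,60), (ρ,61), (ρ,62)}
  {ξ, ρ, σ} × {60, 61} = {(ξ,60), (ξ,61), (ρ,60), (ρ,61), (σ,60), (σ,61)}
  {ξ, ρ, σ} × {60, 62} = {(ξ,60), (ξ,62), (ρ,60), (ρ,62), (σ,60), (σ,62)}
  {ξ, ρ, σ} × {60, 61, 62} = {(ξ,60), (ξ,61), (ξ,62), (ρ,60), (ρ,61), (ρ,62), (σ,60), (σ,61), (σ,62)}
These 21 distinct sets form the basis B.
Close under arbitrary unions to get τ_{X×Y}; counting gives |τ_{X×Y}| = 70.


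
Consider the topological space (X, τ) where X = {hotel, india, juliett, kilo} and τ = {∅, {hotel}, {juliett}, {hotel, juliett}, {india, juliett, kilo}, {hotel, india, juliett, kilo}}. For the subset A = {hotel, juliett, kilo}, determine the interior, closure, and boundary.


int(A) = {hotel, juliett}, cl(A) = {hotel, india, juliett, kilo}, ∂A = {india, kilo}.

Closed sets in (X, τ) are complements of opens:
  closed(X, τ) = {∅, {hotel}, {india, kilo}, {hotel, india, kilo}, {india, juliett, kilo}, {hotel, india, juliett, kilo}}.
int(A) = ⋃ {U ∈ τ : U ⊆ A}. Opens contained in A: ∅, {hotel}, {juliett}, {hotel, juliett}.
Taking the union of these: int(A) = {hotel, juliett}.
cl(A) = ⋂ {C closed : A ⊆ C}. Closed sets containing A: {hotel, india, juliett, kilo}.
Intersecting these: cl(A) = {hotel, india, juliett, kilo}.
∂A = cl(A) ∖ int(A) = {hotel, india, juliett, kilo} ∖ {hotel, juliett} = {india, kilo}.


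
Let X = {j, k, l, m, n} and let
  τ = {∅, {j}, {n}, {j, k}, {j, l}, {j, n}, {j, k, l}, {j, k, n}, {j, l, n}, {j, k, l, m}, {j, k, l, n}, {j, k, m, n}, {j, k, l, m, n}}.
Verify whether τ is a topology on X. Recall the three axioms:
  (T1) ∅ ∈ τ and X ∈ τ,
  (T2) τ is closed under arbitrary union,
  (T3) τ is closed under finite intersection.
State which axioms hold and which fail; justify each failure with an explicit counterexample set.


τ is NOT a topology on X.

Axiom (T1): ∅ ∈ τ? Yes; X ∈ τ? Yes.
Axiom (T2/T3): check pairwise unions and intersections of members of τ.
Counterexample for (T3): {j, k, l, m} ∩ {j, k, m, n} = {j, k, m} ∉ τ. Therefore τ is NOT a topology.


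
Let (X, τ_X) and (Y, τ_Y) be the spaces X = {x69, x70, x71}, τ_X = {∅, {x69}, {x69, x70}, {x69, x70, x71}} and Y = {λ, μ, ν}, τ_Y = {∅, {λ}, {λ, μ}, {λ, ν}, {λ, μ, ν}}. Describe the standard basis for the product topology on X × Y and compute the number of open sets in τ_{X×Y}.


Basis B = {∅ × ∅, {x69} × {λ}, {x69} × {λ, μ}, {x69} × {λ, ν}, {x69, x70} × {λ}, {x69} × {λ, μ, ν}, {x69, x70, x71} × {λ}, {x69, x70} × {λ, μ}, {x69, x70} × {λ, ν}, {x69, x70} × {λ, μ, ν}, {x69, x70, x71} × {λ, μ}, {x69, x70, x71} × {λ, ν}, {x69, x70, x71} × {λ, μ, ν}}; |τ_{X×Y}| = 30.

Enumerate products U × V with U ∈ τ_X, V ∈ τ_Y (deduplicated):
  ∅ × ∅ = {} (∅)
  {x69} × {λ} = {(x69,λ)}
  {x69} × {λ, μ} = {(x69,λ), (x69,μ)}
  {x69} × {λ, ν} = {(x69,λ), (x69,ν)}
  {x69, x70} × {λ} = {(x69,λ), (x70,λ)}
  {x69} × {λ, μ, ν} = {(x69,λ), (x69,μ), (x69,ν)}
  {x69, x70, x71} × {λ} = {(x69,λ), (x70,λ), (x71,λ)}
  {x69, x70} × {λ, μ} = {(x69,λ), (x69,μ), (x70,λ), (x70,μ)}
  {x69, x70} × {λ, ν} = {(x69,λ), (x69,ν), (x70,λ), (x70,ν)}
  {x69, x70} × {λ, μ, ν} = {(x69,λ), (x69,μ), (x69,ν), (x70,λ), (x70,μ), (x70,ν)}
  {x69, x70, x71} × {λ, μ} = {(x69,λ), (x69,μ), (x70,λ), (x70,μ), (x71,λ), (x71,μ)}
  {x69, x70, x71} × {λ, ν} = {(x69,λ), (x69,ν), (x70,λ), (x70,ν), (x71,λ), (x71,ν)}
  {x69, x70, x71} × {λ, μ, ν} = {(x69,λ), (x69,μ), (x69,ν), (x70,λ), (x70,μ), (x70,ν), (x71,λ), (x71,μ), (x71,ν)}
These 13 distinct sets form the basis B.
Close under arbitrary unions to get τ_{X×Y}; counting gives |τ_{X×Y}| = 30.


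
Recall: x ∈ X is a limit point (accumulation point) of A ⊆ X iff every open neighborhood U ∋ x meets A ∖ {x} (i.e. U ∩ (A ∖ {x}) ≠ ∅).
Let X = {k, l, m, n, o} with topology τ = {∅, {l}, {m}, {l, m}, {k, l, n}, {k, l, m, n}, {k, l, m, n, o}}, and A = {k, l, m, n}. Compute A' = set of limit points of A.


A' = {k, n, o}

For each x ∈ X, list the open sets U ∈ τ with x ∈ U, then check whether U ∩ (A ∖ {x}) ≠ ∅ for every such U.
  x = k: opens ∋ x are {k, l, n}, {k, l, m, n}, {k, l, m, n, o}; each meets A ∖ {k}, so x IS a limit point.
  x = l: open {l} ∋ x has {l} ∩ (A ∖ {l}) = ∅, so x is NOT a limit point.
  x = m: open {m} ∋ x has {m} ∩ (A ∖ {m}) = ∅, so x is NOT a limit point.
  x = n: opens ∋ x are {k, l, n}, {k, l, m, n}, {k, l, m, n, o}; each meets A ∖ {n}, so x IS a limit point.
  x = o: opens ∋ x are {k, l, m, n, o}; each meets A ∖ {o}, so x IS a limit point.
Collecting: A' = {k, n, o}.


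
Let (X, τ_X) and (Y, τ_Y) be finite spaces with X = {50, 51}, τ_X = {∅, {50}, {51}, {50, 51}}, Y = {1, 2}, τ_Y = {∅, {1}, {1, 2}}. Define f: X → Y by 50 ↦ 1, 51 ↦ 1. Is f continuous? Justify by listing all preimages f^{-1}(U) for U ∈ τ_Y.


f IS continuous.

Compute f^{-1}(U) for each U ∈ τ_Y:
  U = ∅: f^{-1}(U) = ∅ ∈ τ_X ✓.
  U = {1}: f^{-1}(U) = {50, 51} ∈ τ_X ✓.
  U = {1, 2}: f^{-1}(U) = {50, 51} ∈ τ_X ✓.
Every preimage lies in τ_X, so f IS continuous.


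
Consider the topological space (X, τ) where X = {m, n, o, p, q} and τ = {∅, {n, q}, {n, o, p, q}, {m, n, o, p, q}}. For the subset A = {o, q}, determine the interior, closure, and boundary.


int(A) = ∅, cl(A) = {m, n, o, p, q}, ∂A = {m, n, o, p, q}.

Closed sets in (X, τ) are complements of opens:
  closed(X, τ) = {∅, {m}, {m, o, p}, {m, n, o, p, q}}.
int(A) = ⋃ {U ∈ τ : U ⊆ A}. Opens contained in A: ∅.
Taking the union of these: int(A) = ∅.
cl(A) = ⋂ {C closed : A ⊆ C}. Closed sets containing A: {m, n, o, p, q}.
Intersecting these: cl(A) = {m, n, o, p, q}.
∂A = cl(A) ∖ int(A) = {m, n, o, p, q} ∖ ∅ = {m, n, o, p, q}.


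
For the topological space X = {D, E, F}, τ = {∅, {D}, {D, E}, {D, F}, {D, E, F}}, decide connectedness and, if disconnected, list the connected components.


(X, τ) is connected.

Find clopen sets (U ∈ τ with X ∖ U ∈ τ):
  U = ∅, X ∖ U = {D, E, F} — both open, so U is clopen.
  U = {D, E, F}, X ∖ U = ∅ — both open, so U is clopen.
Only trivial clopens (∅ and X) exist, so (X, τ) is connected.
Compute connected components by grouping points that agree on all clopens:
  component: {D, E, F}


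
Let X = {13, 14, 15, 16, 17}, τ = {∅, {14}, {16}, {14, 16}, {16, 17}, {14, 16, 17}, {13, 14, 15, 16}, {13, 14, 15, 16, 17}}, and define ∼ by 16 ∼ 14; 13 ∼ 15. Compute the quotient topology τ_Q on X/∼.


X/∼ = {[13=15], [14=16], [17]}; |τ_Q| = 5.

Equivalence classes: [13=15], [14=16], [17].
Quotient map π: X → X/∼ sends 13 ↦ [13=15], 14 ↦ [14=16], 15 ↦ [13=15], 16 ↦ [14=16], 17 ↦ [17].
For each subset V ⊆ X/∼, compute π^{-1}(V) ⊆ X and check whether π^{-1}(V) ∈ τ. V is open in τ_Q iff π^{-1}(V) ∈ τ.
  V = {}: π^{-1}(V) = ∅ ∈ τ ✓.
  V = {[13=15]}: π^{-1}(V) = {13, 15} ∉ τ ✗.
  V = {[14=16]}: π^{-1}(V) = {14, 16} ∈ τ ✓.
  V = {[13=15], [14=16]}: π^{-1}(V) = {13, 14, 15, 16} ∈ τ ✓.
  V = {[17]}: π^{-1}(V) = {17} ∉ τ ✗.
  V = {[13=15], [17]}: π^{-1}(V) = {13, 15, 17} ∉ τ ✗.
  V = {[14=16], [17]}: π^{-1}(V) = {14, 16, 17} ∈ τ ✓.
  V = {[13=15], [14=16], [17]}: π^{-1}(V) = {13, 14, 15, 16, 17} ∈ τ ✓.
Open sets in the quotient: τ_Q = {{}, {[14=16]}, {[13=15], [14=16]}, {[14=16], [17]}, {[13=15], [14=16], [17]}} (5 elements).


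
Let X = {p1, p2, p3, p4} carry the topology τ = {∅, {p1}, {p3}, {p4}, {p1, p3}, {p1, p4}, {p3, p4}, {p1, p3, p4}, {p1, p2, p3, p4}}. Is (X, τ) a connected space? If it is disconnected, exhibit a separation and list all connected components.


(X, τ) is connected.

Find clopen sets (U ∈ τ with X ∖ U ∈ τ):
  U = ∅, X ∖ U = {p1, p2, p3, p4} — both open, so U is clopen.
  U = {p1, p2, p3, p4}, X ∖ U = ∅ — both open, so U is clopen.
Only trivial clopens (∅ and X) exist, so (X, τ) is connected.
Compute connected components by grouping points that agree on all clopens:
  component: {p1, p2, p3, p4}
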